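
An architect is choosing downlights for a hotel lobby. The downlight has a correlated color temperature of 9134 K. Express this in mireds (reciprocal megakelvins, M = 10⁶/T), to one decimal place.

M = 10⁶ / 9134 = 109.481 → 109.5 mireds.

109.5 mireds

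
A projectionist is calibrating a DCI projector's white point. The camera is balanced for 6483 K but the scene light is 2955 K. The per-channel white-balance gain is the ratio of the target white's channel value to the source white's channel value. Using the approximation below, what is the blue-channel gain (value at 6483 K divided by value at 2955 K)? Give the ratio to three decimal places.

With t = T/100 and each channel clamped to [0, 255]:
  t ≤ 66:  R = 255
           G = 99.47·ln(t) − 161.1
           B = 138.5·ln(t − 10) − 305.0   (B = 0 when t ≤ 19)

2.338

At 2955 K (t = 29.55):
  B = 138.5·ln(29.55 − 10) − 305.0 = 138.5·ln 19.55 − 305.0 = 138.5·2.9730 − 305.0 = 106.757.
At 6483 K (t = 64.83):
  B = 138.5·ln(64.83 − 10) − 305.0 = 138.5·ln 54.83 − 305.0 = 138.5·4.0042 − 305.0 = 249.587.
Gain = 249.587 / 106.757 = 2.3379 → 2.338.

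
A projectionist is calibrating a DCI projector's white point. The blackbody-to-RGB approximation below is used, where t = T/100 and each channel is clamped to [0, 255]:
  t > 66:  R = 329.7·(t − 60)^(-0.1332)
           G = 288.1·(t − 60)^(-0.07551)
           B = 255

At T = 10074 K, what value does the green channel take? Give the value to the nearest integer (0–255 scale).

t = 10074/100 = 100.74; the t > 66 branch applies.
G = 288.1·(100.74 − 60)^(-0.07551) = 288.1·40.74^(-0.07551) = 288.1·0.75584 = 217.756.
Rounded: 218.

218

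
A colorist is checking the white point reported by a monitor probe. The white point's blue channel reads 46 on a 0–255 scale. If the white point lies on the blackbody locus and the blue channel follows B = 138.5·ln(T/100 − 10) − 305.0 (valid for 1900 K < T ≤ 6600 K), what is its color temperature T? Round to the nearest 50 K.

2250 K

ln(t − 10) = (46 + 305.0) / 138.5 = 2.5343.
t − 10 = e^2.5343 = 12.608, so t = 22.608.
T = 100·t = 2261 K → 2250 K to the nearest 50 K.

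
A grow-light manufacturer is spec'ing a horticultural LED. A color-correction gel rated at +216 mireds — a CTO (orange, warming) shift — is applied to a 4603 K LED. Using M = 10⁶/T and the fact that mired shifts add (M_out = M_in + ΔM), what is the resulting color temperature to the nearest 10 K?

2310 K

M_in = 10⁶/4603 = 217.25 mireds.
M_out = 217.25 + (+216) = 433.25 mireds.
T_out = 10⁶/433.25 = 2308.1 K → 2310 K.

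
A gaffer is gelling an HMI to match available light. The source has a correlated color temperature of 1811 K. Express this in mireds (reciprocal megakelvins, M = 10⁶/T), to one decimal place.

552.2 mireds

M = 10⁶ / 1811 = 552.181 → 552.2 mireds.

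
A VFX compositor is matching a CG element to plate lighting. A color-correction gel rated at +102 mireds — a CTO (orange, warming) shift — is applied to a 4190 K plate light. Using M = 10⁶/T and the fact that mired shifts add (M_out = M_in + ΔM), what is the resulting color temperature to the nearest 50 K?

M_in = 10⁶/4190 = 238.66 mireds.
M_out = 238.66 + (+102) = 340.66 mireds.
T_out = 10⁶/340.66 = 2935.4 K → 2950 K.

2950 K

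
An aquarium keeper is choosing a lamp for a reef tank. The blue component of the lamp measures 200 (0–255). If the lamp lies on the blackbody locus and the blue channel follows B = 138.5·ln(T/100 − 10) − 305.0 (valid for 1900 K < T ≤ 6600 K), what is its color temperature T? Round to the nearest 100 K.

ln(t − 10) = (200 + 305.0) / 138.5 = 3.6462.
t − 10 = e^3.6462 = 38.329, so t = 48.329.
T = 100·t = 4833 K → 4800 K to the nearest 100 K.

4800 K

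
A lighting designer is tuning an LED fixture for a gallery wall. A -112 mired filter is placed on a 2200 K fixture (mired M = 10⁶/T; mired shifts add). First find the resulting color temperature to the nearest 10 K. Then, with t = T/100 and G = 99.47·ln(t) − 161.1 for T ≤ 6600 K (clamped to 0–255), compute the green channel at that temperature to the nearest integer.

175

M_in = 10⁶/2200 = 454.55; M_out = 454.55 + (-112) = 342.55.
T_out = 10⁶/342.55 = 2919.3 K → 2920 K; t = 29.2.
G = 99.47·ln 29.2 − 161.1 = 99.47·3.3742 − 161.1 = 174.529.
Rounded: 175.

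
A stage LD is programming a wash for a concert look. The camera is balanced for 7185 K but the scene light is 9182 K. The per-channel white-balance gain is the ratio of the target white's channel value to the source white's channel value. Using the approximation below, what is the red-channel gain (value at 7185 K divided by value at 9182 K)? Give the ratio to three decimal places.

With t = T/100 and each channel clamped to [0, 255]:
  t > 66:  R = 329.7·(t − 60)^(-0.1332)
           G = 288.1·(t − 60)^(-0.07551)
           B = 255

1.141

At 9182 K (t = 91.82):
  R = 329.7·(91.82 − 60)^(-0.1332) = 329.7·31.82^(-0.1332) = 329.7·0.63073 = 207.950.
At 7185 K (t = 71.85):
  R = 329.7·(71.85 − 60)^(-0.1332) = 329.7·11.85^(-0.1332) = 329.7·0.71942 = 237.192.
Gain = 237.192 / 207.950 = 1.1406 → 1.141.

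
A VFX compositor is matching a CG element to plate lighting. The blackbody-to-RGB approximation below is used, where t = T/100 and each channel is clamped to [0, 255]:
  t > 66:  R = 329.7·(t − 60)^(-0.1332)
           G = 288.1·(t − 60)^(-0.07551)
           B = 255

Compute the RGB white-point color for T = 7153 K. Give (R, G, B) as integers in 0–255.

t = 7153/100 = 71.53; the t > 66 branch applies.
R = 329.7·(71.53 − 60)^(-0.1332) = 329.7·11.53^(-0.1332) = 329.7·0.72205 = 238.058.
G = 288.1·(71.53 − 60)^(-0.07551) = 288.1·11.53^(-0.07551) = 288.1·0.83142 = 239.533.
B = 255 by definition for t > 66.
Rounded: (238, 240, 255).

(238, 240, 255)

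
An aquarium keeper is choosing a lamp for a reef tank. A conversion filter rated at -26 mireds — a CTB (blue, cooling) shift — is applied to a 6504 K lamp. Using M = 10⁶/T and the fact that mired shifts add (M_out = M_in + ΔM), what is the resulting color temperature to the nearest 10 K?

M_in = 10⁶/6504 = 153.75 mireds.
M_out = 153.75 + (-26) = 127.75 mireds.
T_out = 10⁶/127.75 = 7827.7 K → 7830 K.

7830 K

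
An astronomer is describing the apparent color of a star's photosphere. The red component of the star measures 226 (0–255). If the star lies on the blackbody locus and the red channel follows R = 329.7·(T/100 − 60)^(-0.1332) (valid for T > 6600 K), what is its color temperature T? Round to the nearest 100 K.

(t − 60)^(-0.1332) = 226/329.7 = 0.68547.
t − 60 = 0.68547^(1/-0.1332) = 0.68547^(-7.508) = 17.034, so t = 77.034.
T = 100·t = 7703 K → 7700 K to the nearest 100 K.

7700 K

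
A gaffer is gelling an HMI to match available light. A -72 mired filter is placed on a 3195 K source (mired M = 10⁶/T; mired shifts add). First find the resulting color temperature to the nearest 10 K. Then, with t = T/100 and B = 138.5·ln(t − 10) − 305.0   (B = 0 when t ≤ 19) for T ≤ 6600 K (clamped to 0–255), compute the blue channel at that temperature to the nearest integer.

M_in = 10⁶/3195 = 312.99; M_out = 312.99 + (-72) = 240.99.
T_out = 10⁶/240.99 = 4149.6 K → 4150 K; t = 41.5.
B = 138.5·ln(41.5 − 10) − 305.0 = 138.5·ln 31.5 − 305.0 = 138.5·3.4500 − 305.0 = 172.823.
Rounded: 173.

173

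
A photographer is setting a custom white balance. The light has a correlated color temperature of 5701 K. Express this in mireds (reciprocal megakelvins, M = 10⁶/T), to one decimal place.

175.4 mireds

M = 10⁶ / 5701 = 175.408 → 175.4 mireds.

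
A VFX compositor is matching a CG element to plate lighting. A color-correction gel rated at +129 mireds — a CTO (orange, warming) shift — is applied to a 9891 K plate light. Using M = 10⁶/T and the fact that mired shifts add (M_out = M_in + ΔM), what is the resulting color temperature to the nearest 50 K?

4350 K

M_in = 10⁶/9891 = 101.10 mireds.
M_out = 101.10 + (+129) = 230.10 mireds.
T_out = 10⁶/230.10 = 4345.9 K → 4350 K.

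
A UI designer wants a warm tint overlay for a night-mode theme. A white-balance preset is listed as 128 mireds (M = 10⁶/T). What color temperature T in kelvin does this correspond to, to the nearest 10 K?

T = 10⁶ / 128 = 7812.50 K → 7810 K.

7810 K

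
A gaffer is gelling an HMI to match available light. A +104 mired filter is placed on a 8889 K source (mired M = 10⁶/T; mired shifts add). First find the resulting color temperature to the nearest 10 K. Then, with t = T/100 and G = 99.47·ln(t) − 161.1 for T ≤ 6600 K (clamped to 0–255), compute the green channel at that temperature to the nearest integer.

220

M_in = 10⁶/8889 = 112.50; M_out = 112.50 + (+104) = 216.50.
T_out = 10⁶/216.50 = 4619.0 K → 4620 K; t = 46.2.
G = 99.47·ln 46.2 − 161.1 = 99.47·3.8330 − 161.1 = 220.167.
Rounded: 220.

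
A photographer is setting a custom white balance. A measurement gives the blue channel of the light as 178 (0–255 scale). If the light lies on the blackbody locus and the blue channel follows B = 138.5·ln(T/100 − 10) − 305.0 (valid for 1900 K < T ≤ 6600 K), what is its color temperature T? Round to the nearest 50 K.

4250 K

ln(t − 10) = (178 + 305.0) / 138.5 = 3.4874.
t − 10 = e^3.4874 = 32.700, so t = 42.700.
T = 100·t = 4270 K → 4250 K to the nearest 50 K.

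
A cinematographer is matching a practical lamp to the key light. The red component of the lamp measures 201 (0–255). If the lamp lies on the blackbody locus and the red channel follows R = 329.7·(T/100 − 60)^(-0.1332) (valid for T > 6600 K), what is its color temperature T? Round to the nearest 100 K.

(t − 60)^(-0.1332) = 201/329.7 = 0.60965.
t − 60 = 0.60965^(1/-0.1332) = 0.60965^(-7.508) = 41.071, so t = 101.071.
T = 100·t = 10107 K → 10100 K to the nearest 100 K.

10100 K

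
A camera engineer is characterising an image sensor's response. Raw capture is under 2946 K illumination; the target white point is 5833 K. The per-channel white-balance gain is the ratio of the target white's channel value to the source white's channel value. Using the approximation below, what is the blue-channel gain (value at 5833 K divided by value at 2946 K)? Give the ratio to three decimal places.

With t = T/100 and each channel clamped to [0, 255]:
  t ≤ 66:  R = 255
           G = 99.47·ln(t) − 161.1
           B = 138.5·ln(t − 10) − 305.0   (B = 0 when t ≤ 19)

At 2946 K (t = 29.46):
  B = 138.5·ln(29.46 − 10) − 305.0 = 138.5·ln 19.46 − 305.0 = 138.5·2.9684 − 305.0 = 106.118.
At 5833 K (t = 58.33):
  B = 138.5·ln(58.33 − 10) − 305.0 = 138.5·ln 48.33 − 305.0 = 138.5·3.8781 − 305.0 = 232.110.
Gain = 232.110 / 106.118 = 2.1873 → 2.187.

2.187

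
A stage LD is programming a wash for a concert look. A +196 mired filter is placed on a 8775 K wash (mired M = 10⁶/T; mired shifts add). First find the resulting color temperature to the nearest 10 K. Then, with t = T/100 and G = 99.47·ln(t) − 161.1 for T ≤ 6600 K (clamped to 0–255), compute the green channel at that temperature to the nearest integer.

M_in = 10⁶/8775 = 113.96; M_out = 113.96 + (+196) = 309.96.
T_out = 10⁶/309.96 = 3226.2 K → 3230 K; t = 32.3.
G = 99.47·ln 32.3 − 161.1 = 99.47·3.4751 − 161.1 = 184.565.
Rounded: 185.

185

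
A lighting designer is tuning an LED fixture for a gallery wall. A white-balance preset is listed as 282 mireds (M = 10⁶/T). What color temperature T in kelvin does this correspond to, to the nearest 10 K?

3550 K

T = 10⁶ / 282 = 3546.10 K → 3550 K.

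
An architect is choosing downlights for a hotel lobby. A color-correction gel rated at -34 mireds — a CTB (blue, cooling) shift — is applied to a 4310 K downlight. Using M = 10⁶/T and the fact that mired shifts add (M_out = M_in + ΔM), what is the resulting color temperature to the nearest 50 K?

M_in = 10⁶/4310 = 232.02 mireds.
M_out = 232.02 + (-34) = 198.02 mireds.
T_out = 10⁶/198.02 = 5050.0 K → 5050 K.

5050 K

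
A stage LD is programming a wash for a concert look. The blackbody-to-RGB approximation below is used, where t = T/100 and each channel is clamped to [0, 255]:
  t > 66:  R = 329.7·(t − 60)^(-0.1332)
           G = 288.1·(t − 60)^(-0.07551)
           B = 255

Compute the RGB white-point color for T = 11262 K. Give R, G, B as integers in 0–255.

R=194, G=214, B=255

t = 11262/100 = 112.62; the t > 66 branch applies.
R = 329.7·(112.62 − 60)^(-0.1332) = 329.7·52.62^(-0.1332) = 329.7·0.58985 = 194.474.
G = 288.1·(112.62 − 60)^(-0.07551) = 288.1·52.62^(-0.07551) = 288.1·0.74137 = 213.589.
B = 255 by definition for t > 66.
Rounded: (194, 214, 255).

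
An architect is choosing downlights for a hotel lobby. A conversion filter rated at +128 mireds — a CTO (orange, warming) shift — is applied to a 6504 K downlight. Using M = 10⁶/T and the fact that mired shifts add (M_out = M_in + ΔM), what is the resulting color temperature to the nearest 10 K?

3550 K

M_in = 10⁶/6504 = 153.75 mireds.
M_out = 153.75 + (+128) = 281.75 mireds.
T_out = 10⁶/281.75 = 3549.2 K → 3550 K.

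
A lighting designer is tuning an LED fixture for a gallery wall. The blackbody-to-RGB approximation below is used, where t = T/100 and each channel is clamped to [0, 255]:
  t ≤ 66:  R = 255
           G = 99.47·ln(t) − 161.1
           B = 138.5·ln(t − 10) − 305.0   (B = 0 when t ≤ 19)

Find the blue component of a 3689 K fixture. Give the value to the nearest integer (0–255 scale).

151

t = 3689/100 = 36.89; the t ≤ 66 branch applies.
B = 138.5·ln(36.89 − 10) − 305.0 = 138.5·ln 26.89 − 305.0 = 138.5·3.2918 − 305.0 = 150.908.
Rounded: 151.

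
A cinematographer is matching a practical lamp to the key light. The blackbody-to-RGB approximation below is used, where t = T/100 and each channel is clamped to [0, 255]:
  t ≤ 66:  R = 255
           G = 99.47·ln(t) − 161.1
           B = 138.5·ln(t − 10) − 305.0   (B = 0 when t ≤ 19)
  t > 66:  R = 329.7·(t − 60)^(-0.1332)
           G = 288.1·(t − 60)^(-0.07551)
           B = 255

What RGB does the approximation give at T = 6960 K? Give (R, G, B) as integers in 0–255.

t = 6960/100 = 69.6; the t > 66 branch applies.
R = 329.7·(69.6 − 60)^(-0.1332) = 329.7·9.6^(-0.1332) = 329.7·0.73988 = 243.939.
G = 288.1·(69.6 − 60)^(-0.07551) = 288.1·9.6^(-0.07551) = 288.1·0.84300 = 242.869.
B = 255 by definition for t > 66.
Rounded: (244, 243, 255).

(244, 243, 255)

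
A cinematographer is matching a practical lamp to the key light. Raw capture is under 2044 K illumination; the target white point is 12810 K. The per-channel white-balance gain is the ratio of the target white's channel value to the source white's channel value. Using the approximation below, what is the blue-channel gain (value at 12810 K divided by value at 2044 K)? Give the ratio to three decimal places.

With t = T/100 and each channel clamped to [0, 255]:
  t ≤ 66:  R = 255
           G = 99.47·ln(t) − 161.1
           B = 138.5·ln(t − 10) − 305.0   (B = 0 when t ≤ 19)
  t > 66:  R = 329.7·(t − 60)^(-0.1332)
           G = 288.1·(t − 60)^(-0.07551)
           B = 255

12.832

At 2044 K (t = 20.44):
  B = 138.5·ln(20.44 − 10) − 305.0 = 138.5·ln 10.44 − 305.0 = 138.5·2.3456 − 305.0 = 19.872.
At 12810 K (t = 128.1):
  B = 255 by definition for t > 66.
Gain = 255.000 / 19.872 = 12.8323 → 12.832.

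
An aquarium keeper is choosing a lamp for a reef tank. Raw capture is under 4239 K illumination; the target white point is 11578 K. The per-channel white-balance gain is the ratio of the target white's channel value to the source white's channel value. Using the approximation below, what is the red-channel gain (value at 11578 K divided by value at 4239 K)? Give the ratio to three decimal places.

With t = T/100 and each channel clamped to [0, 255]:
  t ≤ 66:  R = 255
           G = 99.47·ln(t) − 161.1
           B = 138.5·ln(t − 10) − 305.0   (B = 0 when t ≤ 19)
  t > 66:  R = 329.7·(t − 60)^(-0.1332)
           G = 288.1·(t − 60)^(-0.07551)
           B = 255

At 4239 K (t = 42.39):
  R = 255 by definition for t ≤ 66.
At 11578 K (t = 115.78):
  R = 329.7·(115.78 − 60)^(-0.1332) = 329.7·55.78^(-0.1332) = 329.7·0.58529 = 192.969.
Gain = 192.969 / 255.000 = 0.7567 → 0.757.

0.757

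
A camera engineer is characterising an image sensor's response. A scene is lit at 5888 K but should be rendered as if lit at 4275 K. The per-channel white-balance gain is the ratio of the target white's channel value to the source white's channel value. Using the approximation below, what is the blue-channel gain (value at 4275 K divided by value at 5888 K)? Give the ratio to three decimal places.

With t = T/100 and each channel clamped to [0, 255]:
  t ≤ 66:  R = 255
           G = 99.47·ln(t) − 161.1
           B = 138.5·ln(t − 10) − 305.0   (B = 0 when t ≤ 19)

At 5888 K (t = 58.88):
  B = 138.5·ln(58.88 − 10) − 305.0 = 138.5·ln 48.88 − 305.0 = 138.5·3.8894 − 305.0 = 233.678.
At 4275 K (t = 42.75):
  B = 138.5·ln(42.75 − 10) − 305.0 = 138.5·ln 32.75 − 305.0 = 138.5·3.4889 − 305.0 = 178.213.
Gain = 178.213 / 233.678 = 0.7626 → 0.763.

0.763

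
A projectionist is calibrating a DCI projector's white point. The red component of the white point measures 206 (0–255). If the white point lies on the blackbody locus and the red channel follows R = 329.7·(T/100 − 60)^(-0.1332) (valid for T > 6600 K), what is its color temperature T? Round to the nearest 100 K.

9400 K

(t − 60)^(-0.1332) = 206/329.7 = 0.62481.
t − 60 = 0.62481^(1/-0.1332) = 0.62481^(-7.508) = 34.152, so t = 94.152.
T = 100·t = 9415 K → 9400 K to the nearest 100 K.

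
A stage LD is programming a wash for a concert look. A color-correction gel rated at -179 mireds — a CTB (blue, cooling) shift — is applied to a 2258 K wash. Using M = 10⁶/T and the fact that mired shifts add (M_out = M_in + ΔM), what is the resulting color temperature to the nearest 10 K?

3790 K

M_in = 10⁶/2258 = 442.87 mireds.
M_out = 442.87 + (-179) = 263.87 mireds.
T_out = 10⁶/263.87 = 3789.7 K → 3790 K.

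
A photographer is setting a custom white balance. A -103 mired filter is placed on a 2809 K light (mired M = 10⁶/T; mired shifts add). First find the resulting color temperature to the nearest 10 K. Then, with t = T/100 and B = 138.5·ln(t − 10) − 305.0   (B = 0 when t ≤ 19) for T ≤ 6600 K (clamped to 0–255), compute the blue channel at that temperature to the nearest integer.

M_in = 10⁶/2809 = 356.00; M_out = 356.00 + (-103) = 253.00.
T_out = 10⁶/253.00 = 3952.6 K → 3950 K; t = 39.5.
B = 138.5·ln(39.5 − 10) − 305.0 = 138.5·ln 29.5 − 305.0 = 138.5·3.3844 − 305.0 = 163.738.
Rounded: 164.

164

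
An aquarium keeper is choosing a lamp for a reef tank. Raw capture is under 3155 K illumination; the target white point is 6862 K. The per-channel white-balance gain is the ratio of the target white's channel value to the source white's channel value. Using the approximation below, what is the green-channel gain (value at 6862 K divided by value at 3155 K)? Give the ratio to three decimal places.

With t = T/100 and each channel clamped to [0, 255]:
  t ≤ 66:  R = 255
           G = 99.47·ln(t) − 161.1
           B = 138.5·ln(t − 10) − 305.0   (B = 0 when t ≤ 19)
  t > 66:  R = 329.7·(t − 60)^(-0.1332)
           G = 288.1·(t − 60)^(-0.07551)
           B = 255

At 3155 K (t = 31.55):
  G = 99.47·ln 31.55 − 161.1 = 99.47·3.4516 − 161.1 = 182.228.
At 6862 K (t = 68.62):
  G = 288.1·(68.62 − 60)^(-0.07551) = 288.1·8.62^(-0.07551) = 288.1·0.84988 = 244.852.
Gain = 244.852 / 182.228 = 1.3437 → 1.344.

1.344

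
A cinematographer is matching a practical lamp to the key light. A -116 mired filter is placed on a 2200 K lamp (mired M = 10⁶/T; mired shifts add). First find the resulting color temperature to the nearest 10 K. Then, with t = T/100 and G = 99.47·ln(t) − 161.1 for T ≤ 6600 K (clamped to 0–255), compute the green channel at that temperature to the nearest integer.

M_in = 10⁶/2200 = 454.55; M_out = 454.55 + (-116) = 338.55.
T_out = 10⁶/338.55 = 2953.8 K → 2950 K; t = 29.5.
G = 99.47·ln 29.5 − 161.1 = 99.47·3.3844 − 161.1 = 175.545.
Rounded: 176.

176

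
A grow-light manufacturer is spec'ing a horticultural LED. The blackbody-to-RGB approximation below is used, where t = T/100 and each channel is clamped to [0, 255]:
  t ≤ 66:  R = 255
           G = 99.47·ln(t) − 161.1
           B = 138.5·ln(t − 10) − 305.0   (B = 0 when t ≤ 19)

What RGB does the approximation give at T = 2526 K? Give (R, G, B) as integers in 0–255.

t = 2526/100 = 25.26; the t ≤ 66 branch applies.
R = 255 by definition for t ≤ 66.
G = 99.47·ln 25.26 − 161.1 = 99.47·3.2292 − 161.1 = 160.111.
B = 138.5·ln(25.26 − 10) − 305.0 = 138.5·ln 15.26 − 305.0 = 138.5·2.7252 − 305.0 = 72.445.
Rounded: (255, 160, 72).

(255, 160, 72)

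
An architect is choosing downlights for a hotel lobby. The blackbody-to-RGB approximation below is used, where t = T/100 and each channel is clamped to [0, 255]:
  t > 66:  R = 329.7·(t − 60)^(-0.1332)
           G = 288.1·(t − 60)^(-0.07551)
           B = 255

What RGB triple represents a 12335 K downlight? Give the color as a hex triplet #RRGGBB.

#BED3FF

t = 12335/100 = 123.35; the t > 66 branch applies.
R = 329.7·(123.35 − 60)^(-0.1332) = 329.7·63.35^(-0.1332) = 329.7·0.57545 = 189.726.
G = 288.1·(123.35 − 60)^(-0.07551) = 288.1·63.35^(-0.07551) = 288.1·0.73106 = 210.617.
B = 255 by definition for t > 66.
Rounded: (190, 211, 255).
In hex: #BED3FF.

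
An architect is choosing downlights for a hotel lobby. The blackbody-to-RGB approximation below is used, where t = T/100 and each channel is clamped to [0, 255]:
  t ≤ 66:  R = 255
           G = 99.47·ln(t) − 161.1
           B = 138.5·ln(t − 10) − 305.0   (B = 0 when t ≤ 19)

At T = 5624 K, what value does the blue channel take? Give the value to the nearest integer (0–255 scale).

226

t = 5624/100 = 56.24; the t ≤ 66 branch applies.
B = 138.5·ln(56.24 − 10) − 305.0 = 138.5·ln 46.24 − 305.0 = 138.5·3.8338 − 305.0 = 225.988.
Rounded: 226.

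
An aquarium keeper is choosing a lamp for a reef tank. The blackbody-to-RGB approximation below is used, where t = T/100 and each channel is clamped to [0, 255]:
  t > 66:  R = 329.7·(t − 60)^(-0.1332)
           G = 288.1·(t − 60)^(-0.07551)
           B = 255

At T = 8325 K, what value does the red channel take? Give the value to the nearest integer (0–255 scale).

t = 8325/100 = 83.25; the t > 66 branch applies.
R = 329.7·(83.25 − 60)^(-0.1332) = 329.7·23.25^(-0.1332) = 329.7·0.65765 = 216.826.
Rounded: 217.

217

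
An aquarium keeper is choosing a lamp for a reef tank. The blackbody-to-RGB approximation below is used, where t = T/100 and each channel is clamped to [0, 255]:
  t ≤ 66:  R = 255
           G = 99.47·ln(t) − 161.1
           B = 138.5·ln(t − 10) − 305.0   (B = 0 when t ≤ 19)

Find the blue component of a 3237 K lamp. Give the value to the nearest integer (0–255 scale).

125

t = 3237/100 = 32.37; the t ≤ 66 branch applies.
B = 138.5·ln(32.37 − 10) − 305.0 = 138.5·ln 22.37 − 305.0 = 138.5·3.1077 − 305.0 = 125.419.
Rounded: 125.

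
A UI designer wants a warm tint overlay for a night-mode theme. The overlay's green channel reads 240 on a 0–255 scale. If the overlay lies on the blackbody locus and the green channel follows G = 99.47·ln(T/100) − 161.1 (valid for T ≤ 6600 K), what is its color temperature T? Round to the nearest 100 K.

5600 K

ln t = (240 + 161.1) / 99.47 = 4.0324.
t = e^4.0324 = 56.394.
T = 100·t = 5639 K → 5600 K to the nearest 100 K.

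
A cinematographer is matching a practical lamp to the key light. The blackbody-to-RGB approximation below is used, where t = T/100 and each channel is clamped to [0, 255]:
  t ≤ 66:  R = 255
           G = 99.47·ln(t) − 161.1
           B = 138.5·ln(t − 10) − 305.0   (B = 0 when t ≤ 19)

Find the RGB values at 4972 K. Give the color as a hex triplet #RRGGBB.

t = 4972/100 = 49.72; the t ≤ 66 branch applies.
R = 255 by definition for t ≤ 66.
G = 99.47·ln 49.72 − 161.1 = 99.47·3.9064 − 161.1 = 227.470.
B = 138.5·ln(49.72 − 10) − 305.0 = 138.5·ln 39.72 − 305.0 = 138.5·3.6819 − 305.0 = 204.937.
Rounded: (255, 227, 205).
In hex: #FFE3CD.

#FFE3CD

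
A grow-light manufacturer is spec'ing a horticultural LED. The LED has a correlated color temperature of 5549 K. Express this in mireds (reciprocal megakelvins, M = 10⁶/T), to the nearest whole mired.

180 mireds

M = 10⁶ / 5549 = 180.213 → 180 mireds.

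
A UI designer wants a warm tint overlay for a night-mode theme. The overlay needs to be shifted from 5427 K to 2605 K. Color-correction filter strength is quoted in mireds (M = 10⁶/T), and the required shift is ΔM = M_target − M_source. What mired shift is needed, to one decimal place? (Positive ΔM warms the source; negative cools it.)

+199.6 mireds

M_source = 10⁶/5427 = 184.264; M_target = 10⁶/2605 = 383.877.
ΔM = 383.877 − 184.264 = 199.613 → +199.6 mireds, a warming shift.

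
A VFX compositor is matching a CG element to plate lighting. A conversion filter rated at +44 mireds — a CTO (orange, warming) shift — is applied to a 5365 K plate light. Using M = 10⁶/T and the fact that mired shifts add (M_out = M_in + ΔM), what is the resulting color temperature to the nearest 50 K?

4350 K

M_in = 10⁶/5365 = 186.39 mireds.
M_out = 186.39 + (+44) = 230.39 mireds.
T_out = 10⁶/230.39 = 4340.4 K → 4350 K.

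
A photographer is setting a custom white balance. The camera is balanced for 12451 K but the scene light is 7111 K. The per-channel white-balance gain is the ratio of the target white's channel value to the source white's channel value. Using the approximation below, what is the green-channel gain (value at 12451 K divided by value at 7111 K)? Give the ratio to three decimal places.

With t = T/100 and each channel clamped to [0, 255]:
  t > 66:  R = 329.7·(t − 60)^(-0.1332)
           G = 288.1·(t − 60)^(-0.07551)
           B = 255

0.876

At 7111 K (t = 71.11):
  G = 288.1·(71.11 − 60)^(-0.07551) = 288.1·11.11^(-0.07551) = 288.1·0.83375 = 240.205.
At 12451 K (t = 124.51):
  G = 288.1·(124.51 − 60)^(-0.07551) = 288.1·64.51^(-0.07551) = 288.1·0.73005 = 210.329.
Gain = 210.329 / 240.205 = 0.8756 → 0.876.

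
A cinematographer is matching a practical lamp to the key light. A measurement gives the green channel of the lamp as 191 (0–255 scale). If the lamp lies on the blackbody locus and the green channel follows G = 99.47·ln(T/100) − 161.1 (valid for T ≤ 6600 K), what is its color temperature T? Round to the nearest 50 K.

3450 K

ln t = (191 + 161.1) / 99.47 = 3.5398.
t = e^3.5398 = 34.459.
T = 100·t = 3446 K → 3450 K to the nearest 50 K.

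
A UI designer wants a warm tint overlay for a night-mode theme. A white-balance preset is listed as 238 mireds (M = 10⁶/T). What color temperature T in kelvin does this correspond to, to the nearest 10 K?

T = 10⁶ / 238 = 4201.68 K → 4200 K.

4200 K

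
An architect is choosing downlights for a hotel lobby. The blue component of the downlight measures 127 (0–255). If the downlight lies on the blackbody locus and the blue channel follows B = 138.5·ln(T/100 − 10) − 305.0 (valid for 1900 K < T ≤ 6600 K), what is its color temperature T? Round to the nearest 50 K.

ln(t − 10) = (127 + 305.0) / 138.5 = 3.1191.
t − 10 = e^3.1191 = 22.627, so t = 32.627.
T = 100·t = 3263 K → 3250 K to the nearest 50 K.

3250 K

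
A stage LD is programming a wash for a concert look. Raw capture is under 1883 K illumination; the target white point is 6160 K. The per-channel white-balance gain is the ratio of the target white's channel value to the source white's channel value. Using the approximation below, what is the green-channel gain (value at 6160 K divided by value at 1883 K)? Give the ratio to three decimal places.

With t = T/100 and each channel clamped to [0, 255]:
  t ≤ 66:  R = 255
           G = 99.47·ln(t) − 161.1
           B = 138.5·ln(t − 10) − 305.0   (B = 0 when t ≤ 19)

1.901

At 1883 K (t = 18.83):
  G = 99.47·ln 18.83 − 161.1 = 99.47·2.9355 − 161.1 = 130.889.
At 6160 K (t = 61.6):
  G = 99.47·ln 61.6 − 161.1 = 99.47·4.1207 − 161.1 = 248.782.
Gain = 248.782 / 130.889 = 1.9007 → 1.901.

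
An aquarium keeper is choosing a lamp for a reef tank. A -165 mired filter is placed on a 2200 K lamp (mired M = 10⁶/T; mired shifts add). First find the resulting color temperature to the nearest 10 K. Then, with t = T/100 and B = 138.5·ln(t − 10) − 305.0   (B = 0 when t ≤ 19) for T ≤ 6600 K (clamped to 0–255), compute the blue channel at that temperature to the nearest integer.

M_in = 10⁶/2200 = 454.55; M_out = 454.55 + (-165) = 289.55.
T_out = 10⁶/289.55 = 3453.7 K → 3450 K; t = 34.5.
B = 138.5·ln(34.5 − 10) − 305.0 = 138.5·ln 24.5 − 305.0 = 138.5·3.1987 − 305.0 = 138.016.
Rounded: 138.

138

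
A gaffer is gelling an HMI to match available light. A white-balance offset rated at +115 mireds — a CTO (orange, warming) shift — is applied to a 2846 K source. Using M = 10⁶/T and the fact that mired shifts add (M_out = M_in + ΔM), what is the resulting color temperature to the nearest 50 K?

M_in = 10⁶/2846 = 351.37 mireds.
M_out = 351.37 + (+115) = 466.37 mireds.
T_out = 10⁶/466.37 = 2144.2 K → 2150 K.

2150 K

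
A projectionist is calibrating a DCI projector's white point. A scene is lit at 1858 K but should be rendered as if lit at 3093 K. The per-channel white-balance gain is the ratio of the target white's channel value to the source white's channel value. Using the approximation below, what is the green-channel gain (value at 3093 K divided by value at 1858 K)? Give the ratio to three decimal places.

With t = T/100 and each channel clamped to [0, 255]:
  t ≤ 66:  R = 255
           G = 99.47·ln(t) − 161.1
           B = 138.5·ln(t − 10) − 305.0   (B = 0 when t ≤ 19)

1.391

At 1858 K (t = 18.58):
  G = 99.47·ln 18.58 − 161.1 = 99.47·2.9221 − 161.1 = 129.560.
At 3093 K (t = 30.93):
  G = 99.47·ln 30.93 − 161.1 = 99.47·3.4317 − 161.1 = 180.254.
Gain = 180.254 / 129.560 = 1.3913 → 1.391.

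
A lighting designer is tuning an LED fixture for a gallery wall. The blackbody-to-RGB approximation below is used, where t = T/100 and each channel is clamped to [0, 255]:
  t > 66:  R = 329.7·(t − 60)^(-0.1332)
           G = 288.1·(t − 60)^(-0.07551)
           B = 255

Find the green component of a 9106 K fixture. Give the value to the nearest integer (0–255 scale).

t = 9106/100 = 91.06; the t > 66 branch applies.
G = 288.1·(91.06 − 60)^(-0.07551) = 288.1·31.06^(-0.07551) = 288.1·0.77148 = 222.263.
Rounded: 222.

222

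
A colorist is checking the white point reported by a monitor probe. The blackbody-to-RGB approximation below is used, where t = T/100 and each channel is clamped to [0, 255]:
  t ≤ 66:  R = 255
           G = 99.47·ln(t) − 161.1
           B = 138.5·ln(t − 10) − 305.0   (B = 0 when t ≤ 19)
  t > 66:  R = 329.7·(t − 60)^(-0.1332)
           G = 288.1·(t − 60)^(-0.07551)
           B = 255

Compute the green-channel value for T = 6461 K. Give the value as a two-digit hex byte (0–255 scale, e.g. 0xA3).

0xFE

t = 6461/100 = 64.61; the t ≤ 66 branch applies.
G = 99.47·ln 64.61 − 161.1 = 99.47·4.1684 − 161.1 = 253.528.
Rounded: 254; in hex, 0xFE.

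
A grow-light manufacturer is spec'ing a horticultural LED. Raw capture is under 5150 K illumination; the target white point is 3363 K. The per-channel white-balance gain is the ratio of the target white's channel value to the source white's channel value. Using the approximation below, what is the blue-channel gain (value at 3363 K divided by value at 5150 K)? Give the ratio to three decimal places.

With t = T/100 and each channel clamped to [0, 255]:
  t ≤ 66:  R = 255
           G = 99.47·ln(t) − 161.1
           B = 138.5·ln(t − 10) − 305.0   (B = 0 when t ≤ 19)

At 5150 K (t = 51.5):
  B = 138.5·ln(51.5 − 10) − 305.0 = 138.5·ln 41.5 − 305.0 = 138.5·3.7257 − 305.0 = 211.009.
At 3363 K (t = 33.63):
  B = 138.5·ln(33.63 − 10) − 305.0 = 138.5·ln 23.63 − 305.0 = 138.5·3.1625 − 305.0 = 133.009.
Gain = 133.009 / 211.009 = 0.6303 → 0.630.

0.630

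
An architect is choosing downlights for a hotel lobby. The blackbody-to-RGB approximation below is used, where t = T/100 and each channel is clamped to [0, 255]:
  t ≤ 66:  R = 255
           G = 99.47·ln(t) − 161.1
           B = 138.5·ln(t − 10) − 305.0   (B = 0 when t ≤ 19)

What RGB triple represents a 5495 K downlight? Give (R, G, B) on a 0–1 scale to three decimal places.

(1.000, 0.931, 0.871)

t = 5495/100 = 54.95; the t ≤ 66 branch applies.
R = 255 by definition for t ≤ 66.
G = 99.47·ln 54.95 − 161.1 = 99.47·4.0064 − 161.1 = 237.419.
B = 138.5·ln(54.95 − 10) − 305.0 = 138.5·ln 44.95 − 305.0 = 138.5·3.8056 − 305.0 = 222.069.
Dividing each by 255: (1.0000, 0.9311, 0.8709) → (1.000, 0.931, 0.871).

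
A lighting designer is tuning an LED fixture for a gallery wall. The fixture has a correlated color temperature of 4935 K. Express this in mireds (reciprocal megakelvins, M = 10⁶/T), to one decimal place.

M = 10⁶ / 4935 = 202.634 → 202.6 mireds.

202.6 mireds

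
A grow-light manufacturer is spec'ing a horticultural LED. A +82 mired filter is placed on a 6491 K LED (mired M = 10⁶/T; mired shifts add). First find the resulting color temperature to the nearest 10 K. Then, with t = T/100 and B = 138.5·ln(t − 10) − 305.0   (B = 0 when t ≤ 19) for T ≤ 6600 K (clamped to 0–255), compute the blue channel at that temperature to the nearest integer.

M_in = 10⁶/6491 = 154.06; M_out = 154.06 + (+82) = 236.06.
T_out = 10⁶/236.06 = 4236.2 K → 4240 K; t = 42.4.
B = 138.5·ln(42.4 − 10) − 305.0 = 138.5·ln 32.4 − 305.0 = 138.5·3.4782 − 305.0 = 176.725.
Rounded: 177.

177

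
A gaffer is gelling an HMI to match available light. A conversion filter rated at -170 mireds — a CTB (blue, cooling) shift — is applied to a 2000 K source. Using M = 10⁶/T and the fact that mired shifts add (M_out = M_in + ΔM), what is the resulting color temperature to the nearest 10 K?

M_in = 10⁶/2000 = 500.00 mireds.
M_out = 500.00 + (-170) = 330.00 mireds.
T_out = 10⁶/330.00 = 3030.3 K → 3030 K.

3030 K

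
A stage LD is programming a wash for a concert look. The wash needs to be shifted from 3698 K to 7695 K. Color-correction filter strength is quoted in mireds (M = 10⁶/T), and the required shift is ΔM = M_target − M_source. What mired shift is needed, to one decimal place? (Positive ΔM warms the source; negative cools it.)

-140.5 mireds

M_source = 10⁶/3698 = 270.416; M_target = 10⁶/7695 = 129.955.
ΔM = 129.955 − 270.416 = -140.462 → -140.5 mireds, a cooling shift.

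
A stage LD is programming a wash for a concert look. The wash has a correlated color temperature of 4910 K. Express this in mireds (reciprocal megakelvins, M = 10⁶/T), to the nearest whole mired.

204 mireds

M = 10⁶ / 4910 = 203.666 → 204 mireds.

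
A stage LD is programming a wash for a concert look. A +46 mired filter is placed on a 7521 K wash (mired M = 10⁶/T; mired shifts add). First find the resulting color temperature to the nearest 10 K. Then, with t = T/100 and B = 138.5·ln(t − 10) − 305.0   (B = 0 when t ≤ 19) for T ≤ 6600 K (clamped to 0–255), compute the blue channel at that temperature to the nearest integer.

225

M_in = 10⁶/7521 = 132.96; M_out = 132.96 + (+46) = 178.96.
T_out = 10⁶/178.96 = 5587.8 K → 5590 K; t = 55.9.
B = 138.5·ln(55.9 − 10) − 305.0 = 138.5·ln 45.9 − 305.0 = 138.5·3.8265 − 305.0 = 224.965.
Rounded: 225.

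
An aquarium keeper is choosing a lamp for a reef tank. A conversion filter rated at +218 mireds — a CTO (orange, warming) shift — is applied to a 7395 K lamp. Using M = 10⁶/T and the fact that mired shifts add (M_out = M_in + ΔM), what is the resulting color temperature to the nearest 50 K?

2850 K

M_in = 10⁶/7395 = 135.23 mireds.
M_out = 135.23 + (+218) = 353.23 mireds.
T_out = 10⁶/353.23 = 2831.0 K → 2850 K.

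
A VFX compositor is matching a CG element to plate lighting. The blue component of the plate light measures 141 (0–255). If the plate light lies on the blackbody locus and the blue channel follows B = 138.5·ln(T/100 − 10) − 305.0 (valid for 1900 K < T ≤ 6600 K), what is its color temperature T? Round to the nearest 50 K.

3500 K

ln(t − 10) = (141 + 305.0) / 138.5 = 3.2202.
t − 10 = e^3.2202 = 25.034, so t = 35.034.
T = 100·t = 3503 K → 3500 K to the nearest 50 K.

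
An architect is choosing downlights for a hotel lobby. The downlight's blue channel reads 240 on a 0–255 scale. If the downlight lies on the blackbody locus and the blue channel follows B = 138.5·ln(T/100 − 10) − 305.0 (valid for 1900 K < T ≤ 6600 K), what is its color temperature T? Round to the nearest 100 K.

6100 K

ln(t − 10) = (240 + 305.0) / 138.5 = 3.9350.
t − 10 = e^3.9350 = 51.163, so t = 61.163.
T = 100·t = 6116 K → 6100 K to the nearest 100 K.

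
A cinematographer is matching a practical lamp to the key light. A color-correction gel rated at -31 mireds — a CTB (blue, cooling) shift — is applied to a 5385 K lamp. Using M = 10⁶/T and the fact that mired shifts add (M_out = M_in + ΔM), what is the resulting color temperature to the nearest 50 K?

M_in = 10⁶/5385 = 185.70 mireds.
M_out = 185.70 + (-31) = 154.70 mireds.
T_out = 10⁶/154.70 = 6464.1 K → 6450 K.

6450 K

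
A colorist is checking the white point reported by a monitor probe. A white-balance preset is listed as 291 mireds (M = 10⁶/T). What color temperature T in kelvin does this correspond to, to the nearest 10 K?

T = 10⁶ / 291 = 3436.43 K → 3440 K.

3440 K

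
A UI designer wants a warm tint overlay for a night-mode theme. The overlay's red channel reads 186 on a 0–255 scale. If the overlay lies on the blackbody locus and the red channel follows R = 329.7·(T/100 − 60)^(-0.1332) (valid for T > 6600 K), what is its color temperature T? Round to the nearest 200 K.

(t − 60)^(-0.1332) = 186/329.7 = 0.56415.
t − 60 = 0.56415^(1/-0.1332) = 0.56415^(-7.508) = 73.521, so t = 133.521.
T = 100·t = 13352 K → 13400 K to the nearest 200 K.

13400 K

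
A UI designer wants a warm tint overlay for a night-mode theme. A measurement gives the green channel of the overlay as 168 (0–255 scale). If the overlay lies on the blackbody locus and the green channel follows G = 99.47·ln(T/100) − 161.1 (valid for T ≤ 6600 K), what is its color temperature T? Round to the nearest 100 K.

ln t = (168 + 161.1) / 99.47 = 3.3085.
t = e^3.3085 = 27.345.
T = 100·t = 2735 K → 2700 K to the nearest 100 K.

2700 K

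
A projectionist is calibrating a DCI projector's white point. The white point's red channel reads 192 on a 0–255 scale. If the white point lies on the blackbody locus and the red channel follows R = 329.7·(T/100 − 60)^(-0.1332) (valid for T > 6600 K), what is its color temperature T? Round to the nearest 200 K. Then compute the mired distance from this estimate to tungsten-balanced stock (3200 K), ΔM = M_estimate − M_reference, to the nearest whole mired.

-228 mireds

(t − 60)^(-0.1332) = 192/329.7 = 0.58235.
t − 60 = 0.58235^(1/-0.1332) = 0.58235^(-7.508) = 57.929, so t = 117.929.
T = 100·t = 11793 K → 11800 K to the nearest 200 K.
M_estimate = 10⁶/11800 = 84.75; M_reference = 10⁶/3200 = 312.50.
ΔM = 84.75 − 312.50 = -227.75 → -228 mireds.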